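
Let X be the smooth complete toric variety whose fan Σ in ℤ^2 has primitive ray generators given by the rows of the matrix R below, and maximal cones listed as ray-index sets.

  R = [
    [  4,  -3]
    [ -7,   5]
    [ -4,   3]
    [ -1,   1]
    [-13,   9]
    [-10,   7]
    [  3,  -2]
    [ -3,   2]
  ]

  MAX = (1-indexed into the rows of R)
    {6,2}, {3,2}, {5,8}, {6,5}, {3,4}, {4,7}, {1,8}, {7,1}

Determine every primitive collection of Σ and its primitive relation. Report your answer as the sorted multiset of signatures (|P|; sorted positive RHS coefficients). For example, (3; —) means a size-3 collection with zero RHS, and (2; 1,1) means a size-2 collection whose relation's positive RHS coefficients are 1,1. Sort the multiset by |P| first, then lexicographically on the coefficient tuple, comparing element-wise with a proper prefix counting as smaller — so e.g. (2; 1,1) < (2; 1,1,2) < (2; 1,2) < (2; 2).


Primitive collections (20):

  P={1,3}:  v_{1} + v_{3} = 0 ; sig = (2; —)
  P={7,8}:  v_{7} + v_{8} = 0 ; sig = (2; —)
  P={1,2}:  v_{1} + v_{2} = v_{8} ; sig = (2; 1)
  P={1,4}:  v_{1} + v_{4} = v_{7} ; sig = (2; 1)
  P={2,7}:  v_{2} + v_{7} = v_{3} ; sig = (2; 1)
  P={2,8}:  v_{2} + v_{8} = v_{6} ; sig = (2; 1)
  P={3,7}:  v_{3} + v_{7} = v_{4} ; sig = (2; 1)
  P={3,8}:  v_{3} + v_{8} = v_{2} ; sig = (2; 1)
  P={4,8}:  v_{4} + v_{8} = v_{3} ; sig = (2; 1)
  P={5,7}:  v_{5} + v_{7} = v_{6} ; sig = (2; 1)
  P={6,7}:  v_{6} + v_{7} = v_{2} ; sig = (2; 1)
  P={6,8}:  v_{6} + v_{8} = v_{5} ; sig = (2; 1)
  P={3,5}:  v_{3} + v_{5} = v_{2} + v_{6} ; sig = (2; 1,1)
  P={4,6}:  v_{4} + v_{6} = v_{2} + v_{3} ; sig = (2; 1,1)
  P={1,6}:  v_{1} + v_{6} = 2·v_{8} ; sig = (2; 2)
  P={2,4}:  v_{2} + v_{4} = 2·v_{3} ; sig = (2; 2)
  P={2,5}:  v_{2} + v_{5} = 2·v_{6} ; sig = (2; 2)
  P={3,6}:  v_{3} + v_{6} = 2·v_{2} ; sig = (2; 2)
  P={4,5}:  v_{4} + v_{5} = 2·v_{2} ; sig = (2; 2)
  P={1,5}:  v_{1} + v_{5} = 3·v_{8} ; sig = (2; 3)

so the primitive-relation signature multiset is
    |P|=2: 20 collections, coeffs (), (), (1), (1), (1), (1), (1), (1), (1), (1), (1), (1), (1,1), (1,1), (2), (2), (2), (2), (2), (3)


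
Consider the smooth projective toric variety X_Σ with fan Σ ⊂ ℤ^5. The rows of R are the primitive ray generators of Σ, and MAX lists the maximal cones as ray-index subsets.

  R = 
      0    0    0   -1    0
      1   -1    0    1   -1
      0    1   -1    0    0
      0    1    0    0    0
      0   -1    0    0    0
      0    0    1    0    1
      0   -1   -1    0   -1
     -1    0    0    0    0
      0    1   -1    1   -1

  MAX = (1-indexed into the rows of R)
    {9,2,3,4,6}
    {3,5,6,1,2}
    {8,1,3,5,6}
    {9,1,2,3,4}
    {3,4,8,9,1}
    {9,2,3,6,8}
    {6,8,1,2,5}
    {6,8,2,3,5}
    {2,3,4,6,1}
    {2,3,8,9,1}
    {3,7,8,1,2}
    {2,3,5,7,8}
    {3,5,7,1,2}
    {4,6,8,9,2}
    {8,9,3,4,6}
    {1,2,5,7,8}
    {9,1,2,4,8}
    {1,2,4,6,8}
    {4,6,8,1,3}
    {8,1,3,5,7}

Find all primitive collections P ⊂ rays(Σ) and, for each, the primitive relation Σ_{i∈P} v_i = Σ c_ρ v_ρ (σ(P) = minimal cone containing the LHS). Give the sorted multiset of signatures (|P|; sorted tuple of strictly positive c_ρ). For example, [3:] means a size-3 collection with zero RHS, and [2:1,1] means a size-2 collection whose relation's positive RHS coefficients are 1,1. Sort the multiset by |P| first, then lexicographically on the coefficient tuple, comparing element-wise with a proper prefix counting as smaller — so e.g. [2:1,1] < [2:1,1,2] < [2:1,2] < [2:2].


The 9 primitive collections of Σ (r=9, n=5):

  P = {4,5}:  v_{4} + v_{5} = 0  so sig = [2:]
  P = {6,7}:  v_{6} + v_{7} = v_{5}  so sig = [2:1]
  P = {5,9}:  v_{5} + v_{9} = v_{2} + v_{3} + v_{8}  so sig = [2:1,1,1]
  P = {4,7}:  v_{4} + v_{7} = v_{1} + v_{2} + v_{3} + v_{8}  so sig = [2:1,1,1,1]
  P = {7,9}:  v_{7} + v_{9} = v_{1} + 2·v_{2} + 2·v_{3} + 2·v_{8}  so sig = [2:1,2,2,2]
  P = {1,6,9}:  v_{1} + v_{6} + v_{9} = v_{4}  so sig = [3:1]
  P = {2,3,4,8}:  v_{2} + v_{3} + v_{4} + v_{8} = v_{9}  so sig = [4:1]
  P = {1,2,3,6,8}:  v_{1} + v_{2} + v_{3} + v_{6} + v_{8} = 0  so sig = [5:]
  P = {1,2,3,5,8}:  v_{1} + v_{2} + v_{3} + v_{5} + v_{8} = v_{7}  so sig = [5:1]

Hence PRS(X_Σ) =
[[2:], [2:1], [2:1,1,1], [2:1,1,1,1], [2:1,2,2,2], [3:1], [4:1], [5:], [5:1]]


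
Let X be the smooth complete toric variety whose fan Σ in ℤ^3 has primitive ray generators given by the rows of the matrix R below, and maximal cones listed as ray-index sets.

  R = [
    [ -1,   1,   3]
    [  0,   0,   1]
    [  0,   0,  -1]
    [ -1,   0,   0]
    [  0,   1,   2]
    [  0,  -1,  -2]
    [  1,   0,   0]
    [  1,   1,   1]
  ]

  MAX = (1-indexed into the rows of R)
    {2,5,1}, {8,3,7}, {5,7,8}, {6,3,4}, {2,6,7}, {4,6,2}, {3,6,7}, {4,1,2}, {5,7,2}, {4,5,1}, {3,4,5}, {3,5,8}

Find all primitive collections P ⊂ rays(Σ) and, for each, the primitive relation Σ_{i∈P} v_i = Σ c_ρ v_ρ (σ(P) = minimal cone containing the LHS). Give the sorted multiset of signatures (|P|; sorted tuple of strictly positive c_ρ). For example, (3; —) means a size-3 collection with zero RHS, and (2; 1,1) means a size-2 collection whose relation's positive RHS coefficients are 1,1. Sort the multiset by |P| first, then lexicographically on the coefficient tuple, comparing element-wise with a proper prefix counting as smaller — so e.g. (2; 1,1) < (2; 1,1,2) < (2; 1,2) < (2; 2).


The 12 primitive collections of Σ (r=8, n=3):

  {2,3}:  v_{2} + v_{3} = 0  ⇒ sig = (2; —)
  {4,7}:  v_{4} + v_{7} = 0  ⇒ sig = (2; —)
  {5,6}:  v_{5} + v_{6} = 0  ⇒ sig = (2; —)
  {1,3}:  v_{1} + v_{3} = v_{4} + v_{5}  ⇒ sig = (2; 1,1)
  {1,6}:  v_{1} + v_{6} = v_{2} + v_{4}  ⇒ sig = (2; 1,1)
  {1,7}:  v_{1} + v_{7} = v_{2} + v_{5}  ⇒ sig = (2; 1,1)
  {2,8}:  v_{2} + v_{8} = v_{5} + v_{7}  ⇒ sig = (2; 1,1)
  {4,8}:  v_{4} + v_{8} = v_{3} + v_{5}  ⇒ sig = (2; 1,1)
  {6,8}:  v_{6} + v_{8} = v_{3} + v_{7}  ⇒ sig = (2; 1,1)
  {1,8}:  v_{1} + v_{8} = 2·v_{5}  ⇒ sig = (2; 2)
  {2,4,5}:  v_{2} + v_{4} + v_{5} = v_{1}  ⇒ sig = (3; 1)
  {3,5,7}:  v_{3} + v_{5} + v_{7} = v_{8}  ⇒ sig = (3; 1)

Signatures (|P|; sorted positive RHS coefficients), sorted:
    (2; —)
    (2; —)
    (2; —)
    (2; 1,1)
    (2; 1,1)
    (2; 1,1)
    (2; 1,1)
    (2; 1,1)
    (2; 1,1)
    (2; 2)
    (3; 1)
    (3; 1)


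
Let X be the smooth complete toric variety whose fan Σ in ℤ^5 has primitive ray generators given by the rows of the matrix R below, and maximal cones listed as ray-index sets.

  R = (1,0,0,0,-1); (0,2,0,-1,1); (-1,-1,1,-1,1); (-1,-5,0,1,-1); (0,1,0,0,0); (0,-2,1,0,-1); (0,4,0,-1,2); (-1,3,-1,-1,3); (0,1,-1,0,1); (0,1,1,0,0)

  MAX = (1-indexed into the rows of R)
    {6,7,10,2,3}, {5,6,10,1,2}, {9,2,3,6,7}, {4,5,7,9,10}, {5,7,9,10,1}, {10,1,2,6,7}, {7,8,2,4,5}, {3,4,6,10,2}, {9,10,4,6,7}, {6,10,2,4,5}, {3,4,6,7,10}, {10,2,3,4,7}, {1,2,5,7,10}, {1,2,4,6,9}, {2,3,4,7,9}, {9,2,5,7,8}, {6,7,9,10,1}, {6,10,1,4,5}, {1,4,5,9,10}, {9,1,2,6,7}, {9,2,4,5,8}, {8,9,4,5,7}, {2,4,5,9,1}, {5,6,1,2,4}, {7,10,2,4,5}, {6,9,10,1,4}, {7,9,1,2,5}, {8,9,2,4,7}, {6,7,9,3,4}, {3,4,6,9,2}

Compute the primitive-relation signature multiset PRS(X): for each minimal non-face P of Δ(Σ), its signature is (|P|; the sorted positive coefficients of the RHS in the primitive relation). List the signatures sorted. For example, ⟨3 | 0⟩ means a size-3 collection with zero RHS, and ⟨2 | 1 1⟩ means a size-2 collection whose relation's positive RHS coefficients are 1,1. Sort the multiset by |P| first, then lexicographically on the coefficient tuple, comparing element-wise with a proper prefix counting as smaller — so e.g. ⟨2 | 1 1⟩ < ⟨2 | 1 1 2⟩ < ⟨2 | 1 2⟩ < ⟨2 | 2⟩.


The 14 primitive collections of Σ (r=10, n=5):

  {1,8}:  v_{1} + v_{8} = v_{2} + v_{9} ; sig = ⟨2 | 1 1⟩
  {6,8}:  v_{6} + v_{8} = v_{2} + v_{4} + v_{7} ; sig = ⟨2 | 1 1 1⟩
  {1,3}:  v_{1} + v_{3} = v_{2} + 2·v_{6} + v_{9} ; sig = ⟨2 | 1 1 2⟩
  {3,5}:  v_{3} + v_{5} = 2·v_{2} + v_{4} + v_{10} ; sig = ⟨2 | 1 1 2⟩
  {8,10}:  v_{8} + v_{10} = v_{4} + v_{5} + 2·v_{7} ; sig = ⟨2 | 1 1 2⟩
  {3,8}:  v_{3} + v_{8} = 2·v_{2} + 2·v_{4} + 2·v_{7} ; sig = ⟨2 | 2 2 2⟩
  {5,6,9}:  v_{5} + v_{6} + v_{9} = 0 ; sig = ⟨3 | 0⟩
  {2,9,10}:  v_{2} + v_{9} + v_{10} = v_{7} ; sig = ⟨3 | 1⟩
  {1,4,7}:  v_{1} + v_{4} + v_{7} = v_{6} + v_{9} ; sig = ⟨3 | 1 1⟩
  {5,6,7}:  v_{5} + v_{6} + v_{7} = v_{2} + v_{10} ; sig = ⟨3 | 1 1⟩
  {3,9,10}:  v_{3} + v_{9} + v_{10} = v_{4} + v_{6} + 2·v_{7} ; sig = ⟨3 | 1 1 2⟩
  {1,2,4,10}:  v_{1} + v_{2} + v_{4} + v_{10} = v_{6} ; sig = ⟨4 | 1⟩
  {2,4,6,7}:  v_{2} + v_{4} + v_{6} + v_{7} = v_{3} ; sig = ⟨4 | 1⟩
  {2,4,5,7,9}:  v_{2} + v_{4} + v_{5} + v_{7} + v_{9} = v_{8} ; sig = ⟨5 | 1⟩

so the primitive-relation signature multiset is
[⟨2 | 1 1⟩, ⟨2 | 1 1 1⟩, ⟨2 | 1 1 2⟩, ⟨2 | 1 1 2⟩, ⟨2 | 1 1 2⟩, ⟨2 | 2 2 2⟩, ⟨3 | 0⟩, ⟨3 | 1⟩, ⟨3 | 1 1⟩, ⟨3 | 1 1⟩, ⟨3 | 1 1 2⟩, ⟨4 | 1⟩, ⟨4 | 1⟩, ⟨5 | 1⟩]


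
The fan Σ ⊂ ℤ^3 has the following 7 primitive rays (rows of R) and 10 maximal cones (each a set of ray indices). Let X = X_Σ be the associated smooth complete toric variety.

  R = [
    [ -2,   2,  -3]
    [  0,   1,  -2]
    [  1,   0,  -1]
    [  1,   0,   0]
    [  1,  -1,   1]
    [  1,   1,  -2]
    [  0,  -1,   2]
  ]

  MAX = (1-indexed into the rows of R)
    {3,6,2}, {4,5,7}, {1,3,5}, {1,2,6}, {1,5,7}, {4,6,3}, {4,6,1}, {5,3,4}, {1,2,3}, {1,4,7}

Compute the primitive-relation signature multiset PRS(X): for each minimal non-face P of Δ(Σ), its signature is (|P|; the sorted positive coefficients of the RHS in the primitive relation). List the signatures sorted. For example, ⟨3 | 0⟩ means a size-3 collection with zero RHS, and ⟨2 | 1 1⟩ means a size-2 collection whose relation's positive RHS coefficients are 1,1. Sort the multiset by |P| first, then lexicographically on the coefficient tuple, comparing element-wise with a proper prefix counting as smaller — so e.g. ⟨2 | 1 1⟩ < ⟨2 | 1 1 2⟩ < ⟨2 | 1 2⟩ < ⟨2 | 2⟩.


Σ has 9 primitive collections:

  • {2,7}:  v_{2} + v_{7} = 0  ⇒ sig = ⟨2 | 0⟩
  • {2,4}:  v_{2} + v_{4} = v_{6}  ⇒ sig = ⟨2 | 1⟩
  • {2,5}:  v_{2} + v_{5} = v_{3}  ⇒ sig = ⟨2 | 1⟩
  • {3,7}:  v_{3} + v_{7} = v_{5}  ⇒ sig = ⟨2 | 1⟩
  • {6,7}:  v_{6} + v_{7} = v_{4}  ⇒ sig = ⟨2 | 1⟩
  • {5,6}:  v_{5} + v_{6} = v_{3} + v_{4}  ⇒ sig = ⟨2 | 1 1⟩
  • {1,4,5}:  v_{1} + v_{4} + v_{5} = v_{2}  ⇒ sig = ⟨3 | 1⟩
  • {1,3,4}:  v_{1} + v_{3} + v_{4} = 2·v_{2}  ⇒ sig = ⟨3 | 2⟩
  • {1,3,6}:  v_{1} + v_{3} + v_{6} = 3·v_{2}  ⇒ sig = ⟨3 | 3⟩

Signatures (|P|; sorted positive RHS coefficients), sorted:
{ ⟨2 | 0⟩,  ⟨2 | 1⟩ ×4,  ⟨2 | 1 1⟩,  ⟨3 | 1⟩,  ⟨3 | 2⟩,  ⟨3 | 3⟩ }


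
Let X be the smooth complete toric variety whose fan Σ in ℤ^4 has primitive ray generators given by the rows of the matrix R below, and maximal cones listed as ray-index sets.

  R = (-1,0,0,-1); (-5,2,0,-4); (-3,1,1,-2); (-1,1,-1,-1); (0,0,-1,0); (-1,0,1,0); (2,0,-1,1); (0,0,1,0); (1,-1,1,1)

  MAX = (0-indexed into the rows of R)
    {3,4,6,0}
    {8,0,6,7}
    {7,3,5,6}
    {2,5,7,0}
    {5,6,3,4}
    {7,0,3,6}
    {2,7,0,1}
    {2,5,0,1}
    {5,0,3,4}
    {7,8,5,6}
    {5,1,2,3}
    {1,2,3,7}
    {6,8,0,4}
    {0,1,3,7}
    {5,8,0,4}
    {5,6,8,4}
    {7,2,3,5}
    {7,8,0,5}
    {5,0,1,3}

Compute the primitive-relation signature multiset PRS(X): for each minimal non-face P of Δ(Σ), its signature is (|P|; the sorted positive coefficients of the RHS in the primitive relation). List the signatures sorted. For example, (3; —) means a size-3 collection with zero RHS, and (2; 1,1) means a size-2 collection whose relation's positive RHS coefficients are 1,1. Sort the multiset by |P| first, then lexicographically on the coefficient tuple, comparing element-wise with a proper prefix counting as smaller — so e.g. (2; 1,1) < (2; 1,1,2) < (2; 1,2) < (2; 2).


Δ(Σ) — 9 vertices, 12 min non-faces:

  P={3,8}:  v_{3} + v_{8} = 0  ⟹  sig = (2; —)
  P={4,7}:  v_{4} + v_{7} = 0  ⟹  sig = (2; —)
  P={1,8}:  v_{1} + v_{8} = v_{0} + v_{2}  ⟹  sig = (2; 1,1)
  P={2,6}:  v_{2} + v_{6} = v_{3} + v_{7}  ⟹  sig = (2; 1,1)
  P={2,4}:  v_{2} + v_{4} = v_{0} + v_{3} + v_{5}  ⟹  sig = (2; 1,1,1)
  P={2,8}:  v_{2} + v_{8} = v_{0} + v_{5} + v_{7}  ⟹  sig = (2; 1,1,1)
  P={1,6}:  v_{1} + v_{6} = v_{0} + 2·v_{3} + v_{7}  ⟹  sig = (2; 1,1,2)
  P={1,4}:  v_{1} + v_{4} = 2·v_{0} + 2·v_{3} + v_{5}  ⟹  sig = (2; 1,2,2)
  P={0,5,6}:  v_{0} + v_{5} + v_{6} = 0  ⟹  sig = (3; —)
  P={0,2,3}:  v_{0} + v_{2} + v_{3} = v_{1}  ⟹  sig = (3; 1)
  P={1,5,7}:  v_{1} + v_{5} + v_{7} = 2·v_{2}  ⟹  sig = (3; 2)
  P={0,3,5,7}:  v_{0} + v_{3} + v_{5} + v_{7} = v_{2}  ⟹  sig = (4; 1)

Hence PRS(X_Σ) =
    |P|=2: 8 collections, coeffs (), (), (1,1), (1,1), (1,1,1), (1,1,1), (1,1,2), (1,2,2)
    |P|=3: 3 collections, coeffs (), (1), (2)
    |P|=4: 1 collection, coeffs (1)


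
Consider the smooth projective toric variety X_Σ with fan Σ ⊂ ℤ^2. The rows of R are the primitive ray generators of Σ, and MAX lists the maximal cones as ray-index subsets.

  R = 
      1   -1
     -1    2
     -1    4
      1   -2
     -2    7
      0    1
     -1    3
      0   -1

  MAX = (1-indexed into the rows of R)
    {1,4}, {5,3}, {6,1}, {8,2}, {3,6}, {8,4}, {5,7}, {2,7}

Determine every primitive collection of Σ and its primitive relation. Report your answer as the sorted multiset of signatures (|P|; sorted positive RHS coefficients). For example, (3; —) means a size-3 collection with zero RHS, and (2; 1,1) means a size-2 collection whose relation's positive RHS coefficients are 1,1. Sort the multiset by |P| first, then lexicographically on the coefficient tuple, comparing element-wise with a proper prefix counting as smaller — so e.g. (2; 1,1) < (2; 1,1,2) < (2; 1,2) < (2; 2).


20 collections generate NE(X_Σ); each relation:

  • {2,4}:  v_{2} + v_{4} = 0  ⟹  sig = (2; —)
  • {6,8}:  v_{6} + v_{8} = 0  ⟹  sig = (2; —)
  • {1,2}:  v_{1} + v_{2} = v_{6}  ⟹  sig = (2; 1)
  • {1,8}:  v_{1} + v_{8} = v_{4}  ⟹  sig = (2; 1)
  • {2,6}:  v_{2} + v_{6} = v_{7}  ⟹  sig = (2; 1)
  • {3,7}:  v_{3} + v_{7} = v_{5}  ⟹  sig = (2; 1)
  • {3,8}:  v_{3} + v_{8} = v_{7}  ⟹  sig = (2; 1)
  • {4,6}:  v_{4} + v_{6} = v_{1}  ⟹  sig = (2; 1)
  • {4,7}:  v_{4} + v_{7} = v_{6}  ⟹  sig = (2; 1)
  • {6,7}:  v_{6} + v_{7} = v_{3}  ⟹  sig = (2; 1)
  • {7,8}:  v_{7} + v_{8} = v_{2}  ⟹  sig = (2; 1)
  • {4,5}:  v_{4} + v_{5} = v_{3} + v_{6}  ⟹  sig = (2; 1,1)
  • {1,5}:  v_{1} + v_{5} = v_{3} + 2·v_{6}  ⟹  sig = (2; 1,2)
  • {1,7}:  v_{1} + v_{7} = 2·v_{6}  ⟹  sig = (2; 2)
  • {2,3}:  v_{2} + v_{3} = 2·v_{7}  ⟹  sig = (2; 2)
  • {3,4}:  v_{3} + v_{4} = 2·v_{6}  ⟹  sig = (2; 2)
  • {5,6}:  v_{5} + v_{6} = 2·v_{3}  ⟹  sig = (2; 2)
  • {5,8}:  v_{5} + v_{8} = 2·v_{7}  ⟹  sig = (2; 2)
  • {1,3}:  v_{1} + v_{3} = 3·v_{6}  ⟹  sig = (2; 3)
  • {2,5}:  v_{2} + v_{5} = 3·v_{7}  ⟹  sig = (2; 3)

Sorted signature multiset PRS(X):
    (2; —)
    (2; —)
    (2; 1)
    (2; 1)
    (2; 1)
    (2; 1)
    (2; 1)
    (2; 1)
    (2; 1)
    (2; 1)
    (2; 1)
    (2; 1,1)
    (2; 1,2)
    (2; 2)
    (2; 2)
    (2; 2)
    (2; 2)
    (2; 2)
    (2; 3)
    (2; 3)


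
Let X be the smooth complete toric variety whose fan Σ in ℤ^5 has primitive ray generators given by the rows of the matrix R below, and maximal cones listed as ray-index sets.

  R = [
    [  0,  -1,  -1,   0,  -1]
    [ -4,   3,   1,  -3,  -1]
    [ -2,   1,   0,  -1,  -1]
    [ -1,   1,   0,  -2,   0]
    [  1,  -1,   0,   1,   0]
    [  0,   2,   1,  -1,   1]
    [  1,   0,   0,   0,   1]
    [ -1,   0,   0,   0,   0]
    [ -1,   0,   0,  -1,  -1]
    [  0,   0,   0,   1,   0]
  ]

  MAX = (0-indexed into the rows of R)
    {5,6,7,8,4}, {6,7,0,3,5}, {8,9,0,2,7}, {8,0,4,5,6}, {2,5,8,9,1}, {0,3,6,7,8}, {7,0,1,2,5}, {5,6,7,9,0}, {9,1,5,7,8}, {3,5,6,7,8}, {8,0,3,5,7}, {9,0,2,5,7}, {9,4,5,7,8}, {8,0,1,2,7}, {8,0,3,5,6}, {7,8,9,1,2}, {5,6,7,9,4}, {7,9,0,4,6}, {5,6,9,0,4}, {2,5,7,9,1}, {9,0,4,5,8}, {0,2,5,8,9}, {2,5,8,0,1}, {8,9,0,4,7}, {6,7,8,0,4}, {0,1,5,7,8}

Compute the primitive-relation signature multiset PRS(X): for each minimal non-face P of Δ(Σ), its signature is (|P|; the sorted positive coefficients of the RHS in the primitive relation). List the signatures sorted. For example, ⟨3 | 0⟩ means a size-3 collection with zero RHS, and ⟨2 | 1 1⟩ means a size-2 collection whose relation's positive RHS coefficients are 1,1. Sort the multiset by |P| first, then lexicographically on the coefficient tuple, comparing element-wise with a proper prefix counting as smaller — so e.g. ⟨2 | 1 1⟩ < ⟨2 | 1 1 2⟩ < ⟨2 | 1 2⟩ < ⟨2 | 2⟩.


Minimal non-faces — 14 found among 10 rays, 26 max cones:

  {2,4}:  v_{2} + v_{4} = v_{8} + v_{9} ; sig = ⟨2 | 1 1⟩
  {3,4}:  v_{3} + v_{4} = v_{6} + v_{8} ; sig = ⟨2 | 1 1⟩
  {2,6}:  v_{2} + v_{6} = v_{0} + v_{5} + v_{7} ; sig = ⟨2 | 1 1 1⟩
  {3,9}:  v_{3} + v_{9} = v_{0} + v_{5} + v_{7} ; sig = ⟨2 | 1 1 1⟩
  {1,4}:  v_{1} + v_{4} = v_{5} + v_{7} + 2·v_{8} + v_{9} ; sig = ⟨2 | 1 1 1 2⟩
  {1,6}:  v_{1} + v_{6} = v_{0} + 2·v_{5} + 2·v_{7} + v_{8} ; sig = ⟨2 | 1 1 2 2⟩
  {2,3}:  v_{2} + v_{3} = 2·v_{0} + 2·v_{5} + 2·v_{7} + v_{8} ; sig = ⟨2 | 1 2 2 2⟩
  {1,3}:  v_{1} + v_{3} = 2·v_{0} + 3·v_{5} + 3·v_{7} + 2·v_{8} ; sig = ⟨2 | 2 2 3 3⟩
  {6,8,9}:  v_{6} + v_{8} + v_{9} = 0 ; sig = ⟨3 | 0⟩
  {0,1,9}:  v_{0} + v_{1} + v_{9} = 2·v_{2} ; sig = ⟨3 | 2⟩
  {0,4,5,7}:  v_{0} + v_{4} + v_{5} + v_{7} = 0 ; sig = ⟨4 | 0⟩
  {2,5,7,8}:  v_{2} + v_{5} + v_{7} + v_{8} = v_{1} ; sig = ⟨4 | 1⟩
  {0,5,6,7,8}:  v_{0} + v_{5} + v_{6} + v_{7} + v_{8} = v_{3} ; sig = ⟨5 | 1⟩
  {0,5,7,8,9}:  v_{0} + v_{5} + v_{7} + v_{8} + v_{9} = v_{2} ; sig = ⟨5 | 1⟩

Hence PRS(X_Σ) =
[⟨2 | 1 1⟩, ⟨2 | 1 1⟩, ⟨2 | 1 1 1⟩, ⟨2 | 1 1 1⟩, ⟨2 | 1 1 1 2⟩, ⟨2 | 1 1 2 2⟩, ⟨2 | 1 2 2 2⟩, ⟨2 | 2 2 3 3⟩, ⟨3 | 0⟩, ⟨3 | 2⟩, ⟨4 | 0⟩, ⟨4 | 1⟩, ⟨5 | 1⟩, ⟨5 | 1⟩]


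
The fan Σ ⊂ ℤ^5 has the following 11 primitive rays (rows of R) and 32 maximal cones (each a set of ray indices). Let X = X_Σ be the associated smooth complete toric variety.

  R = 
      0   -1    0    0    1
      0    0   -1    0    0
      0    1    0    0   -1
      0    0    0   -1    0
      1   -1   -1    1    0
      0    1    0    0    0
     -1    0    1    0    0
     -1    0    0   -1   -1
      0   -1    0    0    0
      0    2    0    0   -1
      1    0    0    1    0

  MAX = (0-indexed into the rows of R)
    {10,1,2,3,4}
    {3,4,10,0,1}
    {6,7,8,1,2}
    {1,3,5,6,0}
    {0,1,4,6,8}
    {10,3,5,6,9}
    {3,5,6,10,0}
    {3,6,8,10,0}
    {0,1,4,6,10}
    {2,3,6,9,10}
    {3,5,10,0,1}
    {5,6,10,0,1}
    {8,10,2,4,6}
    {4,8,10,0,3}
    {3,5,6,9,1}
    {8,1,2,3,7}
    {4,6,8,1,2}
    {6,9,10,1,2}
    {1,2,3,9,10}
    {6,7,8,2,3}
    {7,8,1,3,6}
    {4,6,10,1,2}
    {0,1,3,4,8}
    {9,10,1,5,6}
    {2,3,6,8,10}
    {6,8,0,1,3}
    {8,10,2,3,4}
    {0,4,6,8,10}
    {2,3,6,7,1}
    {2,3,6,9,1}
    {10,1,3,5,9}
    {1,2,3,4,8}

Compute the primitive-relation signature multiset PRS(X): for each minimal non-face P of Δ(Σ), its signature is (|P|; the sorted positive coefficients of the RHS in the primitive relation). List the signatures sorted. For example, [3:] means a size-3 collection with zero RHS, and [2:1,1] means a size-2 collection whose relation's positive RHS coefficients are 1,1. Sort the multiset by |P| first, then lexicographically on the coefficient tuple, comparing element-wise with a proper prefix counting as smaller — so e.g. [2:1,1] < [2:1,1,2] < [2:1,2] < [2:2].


Minimal non-faces — 16 found among 11 rays, 32 max cones:

  P = {0,2}:  v_{0} + v_{2} = 0 — sig = [2:]
  P = {5,8}:  v_{5} + v_{8} = 0 — sig = [2:]
  P = {0,9}:  v_{0} + v_{9} = v_{5} — sig = [2:1]
  P = {2,5}:  v_{2} + v_{5} = v_{9} — sig = [2:1]
  P = {8,9}:  v_{8} + v_{9} = v_{2} — sig = [2:1]
  P = {4,5}:  v_{4} + v_{5} = v_{1} + v_{10} — sig = [2:1,1]
  P = {7,10}:  v_{7} + v_{10} = v_{2} + v_{8} — sig = [2:1,1]
  P = {4,9}:  v_{4} + v_{9} = v_{1} + v_{2} + v_{10} — sig = [2:1,1,1]
  P = {0,7}:  v_{0} + v_{7} = v_{1} + v_{3} + v_{6} + v_{8} — sig = [2:1,1,1,1]
  P = {5,7}:  v_{5} + v_{7} = v_{1} + v_{2} + v_{3} + v_{6} — sig = [2:1,1,1,1]
  P = {7,9}:  v_{7} + v_{9} = v_{1} + 2·v_{2} + v_{3} + v_{6} — sig = [2:1,1,1,2]
  P = {4,7}:  v_{4} + v_{7} = v_{1} + v_{2} + 2·v_{8} — sig = [2:1,1,2]
  P = {1,8,10}:  v_{1} + v_{8} + v_{10} = v_{4} — sig = [3:1]
  P = {3,4,6}:  v_{3} + v_{4} + v_{6} = v_{8} — sig = [3:1]
  P = {1,3,6,10}:  v_{1} + v_{3} + v_{6} + v_{10} = 0 — sig = [4:]
  P = {1,2,3,6,8}:  v_{1} + v_{2} + v_{3} + v_{6} + v_{8} = v_{7} — sig = [5:1]

so the primitive-relation signature multiset is
[[2:], [2:], [2:1], [2:1], [2:1], [2:1,1], [2:1,1], [2:1,1,1], [2:1,1,1,1], [2:1,1,1,1], [2:1,1,1,2], [2:1,1,2], [3:1], [3:1], [4:], [5:1]]


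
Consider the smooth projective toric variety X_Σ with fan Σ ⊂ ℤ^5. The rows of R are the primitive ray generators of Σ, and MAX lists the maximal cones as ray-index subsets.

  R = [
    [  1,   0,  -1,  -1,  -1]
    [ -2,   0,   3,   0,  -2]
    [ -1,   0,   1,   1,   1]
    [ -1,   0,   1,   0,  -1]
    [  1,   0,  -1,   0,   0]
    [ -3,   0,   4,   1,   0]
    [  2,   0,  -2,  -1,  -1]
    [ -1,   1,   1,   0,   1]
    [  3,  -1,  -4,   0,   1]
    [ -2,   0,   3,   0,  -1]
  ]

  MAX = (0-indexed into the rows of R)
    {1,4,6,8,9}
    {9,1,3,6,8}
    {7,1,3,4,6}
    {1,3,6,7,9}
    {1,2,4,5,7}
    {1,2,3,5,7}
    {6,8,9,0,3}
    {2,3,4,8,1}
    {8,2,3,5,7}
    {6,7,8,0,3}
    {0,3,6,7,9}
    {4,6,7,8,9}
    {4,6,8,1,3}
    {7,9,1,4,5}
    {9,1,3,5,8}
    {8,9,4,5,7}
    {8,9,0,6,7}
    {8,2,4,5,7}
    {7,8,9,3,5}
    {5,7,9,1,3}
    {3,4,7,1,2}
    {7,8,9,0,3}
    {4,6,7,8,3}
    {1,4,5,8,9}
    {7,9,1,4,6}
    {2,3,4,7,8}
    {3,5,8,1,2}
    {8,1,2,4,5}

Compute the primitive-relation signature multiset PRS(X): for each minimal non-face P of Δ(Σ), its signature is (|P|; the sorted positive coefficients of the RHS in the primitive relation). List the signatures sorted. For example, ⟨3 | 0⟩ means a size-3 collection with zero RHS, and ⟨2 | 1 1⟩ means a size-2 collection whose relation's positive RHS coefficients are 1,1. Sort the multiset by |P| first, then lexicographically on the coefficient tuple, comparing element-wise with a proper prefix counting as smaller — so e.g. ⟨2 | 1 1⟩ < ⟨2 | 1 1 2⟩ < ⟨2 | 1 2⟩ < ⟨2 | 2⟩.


11 minimal non-faces of Δ(Σ) (on 10 rays):

  • {0,2}:  v_{0} + v_{2} = 0  →  sig = ⟨2 | 0⟩
  • {0,4}:  v_{0} + v_{4} = v_{6}  →  sig = ⟨2 | 1⟩
  • {0,5}:  v_{0} + v_{5} = v_{9}  →  sig = ⟨2 | 1⟩
  • {2,6}:  v_{2} + v_{6} = v_{4}  →  sig = ⟨2 | 1⟩
  • {2,9}:  v_{2} + v_{9} = v_{5}  →  sig = ⟨2 | 1⟩
  • {5,6}:  v_{5} + v_{6} = v_{4} + v_{9}  →  sig = ⟨2 | 1 1⟩
  • {0,1}:  v_{0} + v_{1} = v_{3} + v_{6} + v_{9}  →  sig = ⟨2 | 1 1 1⟩
  • {1,7,8}:  v_{1} + v_{7} + v_{8} = 0  →  sig = ⟨3 | 0⟩
  • {3,4,9}:  v_{3} + v_{4} + v_{9} = v_{1}  →  sig = ⟨3 | 1⟩
  • {3,4,5}:  v_{3} + v_{4} + v_{5} = v_{1} + v_{2}  →  sig = ⟨3 | 1 1⟩
  • {3,6,7,8,9}:  v_{3} + v_{6} + v_{7} + v_{8} + v_{9} = v_{0}  →  sig = ⟨5 | 1⟩

Sorted signature multiset PRS(X):
    |P|=2: 7 collections, coeffs (), (1), (1), (1), (1), (1,1), (1,1,1)
    |P|=3: 3 collections, coeffs (), (1), (1,1)
    |P|=5: 1 collection, coeffs (1)


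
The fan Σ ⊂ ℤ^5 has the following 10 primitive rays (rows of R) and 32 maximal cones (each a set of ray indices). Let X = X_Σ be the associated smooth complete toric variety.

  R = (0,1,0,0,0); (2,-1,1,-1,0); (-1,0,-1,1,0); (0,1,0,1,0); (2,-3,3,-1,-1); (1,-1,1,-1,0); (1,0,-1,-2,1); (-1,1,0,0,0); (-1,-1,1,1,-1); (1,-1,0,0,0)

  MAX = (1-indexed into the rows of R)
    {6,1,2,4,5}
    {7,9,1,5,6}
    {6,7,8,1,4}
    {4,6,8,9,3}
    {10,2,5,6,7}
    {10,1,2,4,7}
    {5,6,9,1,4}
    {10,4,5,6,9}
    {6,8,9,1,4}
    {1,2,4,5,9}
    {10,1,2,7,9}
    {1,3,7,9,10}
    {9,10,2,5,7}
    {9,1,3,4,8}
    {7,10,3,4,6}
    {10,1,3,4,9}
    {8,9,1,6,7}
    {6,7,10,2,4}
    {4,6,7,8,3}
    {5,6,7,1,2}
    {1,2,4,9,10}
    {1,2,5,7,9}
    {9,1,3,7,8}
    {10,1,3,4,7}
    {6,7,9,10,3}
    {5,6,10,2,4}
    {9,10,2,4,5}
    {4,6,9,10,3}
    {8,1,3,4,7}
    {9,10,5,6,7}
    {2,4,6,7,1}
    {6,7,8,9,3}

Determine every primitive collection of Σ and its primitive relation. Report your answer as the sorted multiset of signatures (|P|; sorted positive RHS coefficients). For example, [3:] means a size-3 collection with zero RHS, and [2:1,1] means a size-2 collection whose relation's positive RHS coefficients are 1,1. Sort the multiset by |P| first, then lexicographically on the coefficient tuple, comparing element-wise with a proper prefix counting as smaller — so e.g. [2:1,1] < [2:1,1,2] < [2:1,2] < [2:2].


Δ(Σ) — 10 vertices, 11 min non-faces:

  P = {8,10}:  v_{8} + v_{10} = 0  →  sig = [2:]
  P = {2,3}:  v_{2} + v_{3} = v_{10}  →  sig = [2:1]
  P = {2,8}:  v_{2} + v_{8} = v_{1} + v_{6}  →  sig = [2:1,1]
  P = {3,5}:  v_{3} + v_{5} = v_{6} + v_{9} + v_{10}  →  sig = [2:1,1,1]
  P = {5,8}:  v_{5} + v_{8} = v_{1} + 2·v_{6} + v_{9}  →  sig = [2:1,1,2]
  P = {1,3,6}:  v_{1} + v_{3} + v_{6} = 0  →  sig = [3:]
  P = {4,7,9}:  v_{4} + v_{7} + v_{9} = 0  →  sig = [3:]
  P = {1,6,10}:  v_{1} + v_{6} + v_{10} = v_{2}  →  sig = [3:1]
  P = {2,6,9}:  v_{2} + v_{6} + v_{9} = v_{5}  →  sig = [3:1]
  P = {4,5,7}:  v_{4} + v_{5} + v_{7} = v_{2} + v_{6}  →  sig = [3:1,1]
  P = {1,5,10}:  v_{1} + v_{5} + v_{10} = 2·v_{2} + v_{9}  →  sig = [3:1,2]

so the primitive-relation signature multiset is
{ [2:],  [2:1],  [2:1,1],  [2:1,1,1],  [2:1,1,2],  [3:] ×2,  [3:1] ×2,  [3:1,1],  [3:1,2] }


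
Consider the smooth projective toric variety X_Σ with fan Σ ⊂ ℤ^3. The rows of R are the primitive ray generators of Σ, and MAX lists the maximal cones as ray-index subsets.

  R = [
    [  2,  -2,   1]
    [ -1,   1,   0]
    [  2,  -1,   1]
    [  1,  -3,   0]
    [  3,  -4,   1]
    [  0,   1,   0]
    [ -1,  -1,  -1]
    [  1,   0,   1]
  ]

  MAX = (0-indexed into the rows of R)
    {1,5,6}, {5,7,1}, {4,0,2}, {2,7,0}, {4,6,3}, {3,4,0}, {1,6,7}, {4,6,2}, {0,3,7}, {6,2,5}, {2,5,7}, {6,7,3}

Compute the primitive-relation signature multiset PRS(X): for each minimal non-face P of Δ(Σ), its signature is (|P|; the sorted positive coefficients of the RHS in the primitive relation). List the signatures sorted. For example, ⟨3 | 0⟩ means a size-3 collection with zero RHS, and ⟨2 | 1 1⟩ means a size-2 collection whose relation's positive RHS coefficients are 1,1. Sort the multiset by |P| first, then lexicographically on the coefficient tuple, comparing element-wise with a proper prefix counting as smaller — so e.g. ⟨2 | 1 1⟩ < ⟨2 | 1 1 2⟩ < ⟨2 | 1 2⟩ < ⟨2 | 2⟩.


12 minimal non-faces of Δ(Σ) (on 8 rays):

  P = {0,5}:  v_{0} + v_{5} = v_{2}  ⇒ sig = ⟨2 | 1⟩
  P = {0,6}:  v_{0} + v_{6} = v_{3}  ⇒ sig = ⟨2 | 1⟩
  P = {1,2}:  v_{1} + v_{2} = v_{7}  ⇒ sig = ⟨2 | 1⟩
  P = {2,3}:  v_{2} + v_{3} = v_{4}  ⇒ sig = ⟨2 | 1⟩
  P = {1,4}:  v_{1} + v_{4} = v_{3} + v_{7}  ⇒ sig = ⟨2 | 1 1⟩
  P = {3,5}:  v_{3} + v_{5} = v_{2} + v_{6}  ⇒ sig = ⟨2 | 1 1⟩
  P = {0,1}:  v_{0} + v_{1} = v_{6} + 2·v_{7}  ⇒ sig = ⟨2 | 1 2⟩
  P = {4,5}:  v_{4} + v_{5} = 2·v_{2} + v_{6}  ⇒ sig = ⟨2 | 1 2⟩
  P = {4,7}:  v_{4} + v_{7} = 2·v_{0}  ⇒ sig = ⟨2 | 2⟩
  P = {1,3}:  v_{1} + v_{3} = 2·v_{6} + 2·v_{7}  ⇒ sig = ⟨2 | 2 2⟩
  P = {5,6,7}:  v_{5} + v_{6} + v_{7} = 0  ⇒ sig = ⟨3 | 0⟩
  P = {2,6,7}:  v_{2} + v_{6} + v_{7} = v_{0}  ⇒ sig = ⟨3 | 1⟩

Signatures (|P|; sorted positive RHS coefficients), sorted:
    |P|=2: 10 collections, coeffs (1), (1), (1), (1), (1,1), (1,1), (1,2), (1,2), (2), (2,2)
    |P|=3: 2 collections, coeffs (), (1)


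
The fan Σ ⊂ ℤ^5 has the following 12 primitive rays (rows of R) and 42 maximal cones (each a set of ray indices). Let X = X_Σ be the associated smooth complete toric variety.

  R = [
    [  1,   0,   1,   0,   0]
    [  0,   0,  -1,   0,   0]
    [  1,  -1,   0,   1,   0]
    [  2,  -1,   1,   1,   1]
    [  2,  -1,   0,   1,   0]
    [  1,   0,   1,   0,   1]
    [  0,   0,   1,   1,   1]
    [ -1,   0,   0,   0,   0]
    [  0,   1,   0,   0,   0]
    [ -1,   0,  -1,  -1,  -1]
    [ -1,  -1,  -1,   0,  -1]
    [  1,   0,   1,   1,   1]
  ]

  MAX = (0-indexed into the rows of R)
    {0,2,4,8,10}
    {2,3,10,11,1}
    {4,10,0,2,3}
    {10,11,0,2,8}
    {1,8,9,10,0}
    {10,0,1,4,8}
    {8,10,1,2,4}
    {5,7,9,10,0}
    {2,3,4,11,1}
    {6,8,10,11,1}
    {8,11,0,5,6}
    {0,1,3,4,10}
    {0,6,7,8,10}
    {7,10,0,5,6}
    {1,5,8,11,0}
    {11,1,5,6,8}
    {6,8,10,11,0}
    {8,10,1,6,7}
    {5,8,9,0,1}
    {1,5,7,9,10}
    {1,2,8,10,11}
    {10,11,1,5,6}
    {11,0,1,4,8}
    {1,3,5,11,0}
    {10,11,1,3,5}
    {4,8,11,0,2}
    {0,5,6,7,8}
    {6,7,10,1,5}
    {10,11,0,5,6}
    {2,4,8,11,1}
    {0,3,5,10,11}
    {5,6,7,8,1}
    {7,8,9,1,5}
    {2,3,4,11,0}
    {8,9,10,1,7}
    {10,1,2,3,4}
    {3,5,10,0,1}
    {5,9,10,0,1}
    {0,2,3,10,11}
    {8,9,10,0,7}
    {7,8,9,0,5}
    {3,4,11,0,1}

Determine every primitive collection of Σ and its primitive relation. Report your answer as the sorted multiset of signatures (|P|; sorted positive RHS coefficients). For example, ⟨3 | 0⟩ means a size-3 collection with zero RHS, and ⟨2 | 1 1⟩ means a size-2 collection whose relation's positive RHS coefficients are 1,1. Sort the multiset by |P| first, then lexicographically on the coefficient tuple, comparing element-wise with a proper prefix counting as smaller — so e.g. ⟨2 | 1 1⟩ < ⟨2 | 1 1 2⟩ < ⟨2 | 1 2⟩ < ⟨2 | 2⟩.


21 collections generate NE(X_Σ); each relation:

  • {9,11}:  v_{9} + v_{11} = 0  ⇒ sig = ⟨2 | 0⟩
  • {2,5}:  v_{2} + v_{5} = v_{3}  ⇒ sig = ⟨2 | 1⟩
  • {4,7}:  v_{4} + v_{7} = v_{2}  ⇒ sig = ⟨2 | 1⟩
  • {6,9}:  v_{6} + v_{9} = v_{7}  ⇒ sig = ⟨2 | 1⟩
  • {7,11}:  v_{7} + v_{11} = v_{6}  ⇒ sig = ⟨2 | 1⟩
  • {2,7}:  v_{2} + v_{7} = v_{10} + v_{11}  ⇒ sig = ⟨2 | 1 1⟩
  • {4,6}:  v_{4} + v_{6} = v_{2} + v_{11}  ⇒ sig = ⟨2 | 1 1⟩
  • {2,9}:  v_{2} + v_{9} = v_{0} + v_{1} + v_{10}  ⇒ sig = ⟨2 | 1 1 1⟩
  • {3,7}:  v_{3} + v_{7} = v_{5} + v_{10} + v_{11}  ⇒ sig = ⟨2 | 1 1 1⟩
  • {3,8}:  v_{3} + v_{8} = v_{0} + v_{1} + v_{11}  ⇒ sig = ⟨2 | 1 1 1⟩
  • {4,5}:  v_{4} + v_{5} = v_{0} + v_{1} + v_{3}  ⇒ sig = ⟨2 | 1 1 1⟩
  • {3,9}:  v_{3} + v_{9} = v_{0} + v_{1} + v_{5} + v_{10}  ⇒ sig = ⟨2 | 1 1 1 1⟩
  • {3,6}:  v_{3} + v_{6} = v_{5} + v_{10} + 2·v_{11}  ⇒ sig = ⟨2 | 1 1 2⟩
  • {2,6}:  v_{2} + v_{6} = v_{10} + 2·v_{11}  ⇒ sig = ⟨2 | 1 2⟩
  • {4,9}:  v_{4} + v_{9} = 2·v_{0} + 2·v_{1} + v_{10}  ⇒ sig = ⟨2 | 1 2 2⟩
  • {0,1,7}:  v_{0} + v_{1} + v_{7} = 0  ⇒ sig = ⟨3 | 0⟩
  • {5,8,10}:  v_{5} + v_{8} + v_{10} = 0  ⇒ sig = ⟨3 | 0⟩
  • {0,1,2}:  v_{0} + v_{1} + v_{2} = v_{4}  ⇒ sig = ⟨3 | 1⟩
  • {0,1,6}:  v_{0} + v_{1} + v_{6} = v_{11}  ⇒ sig = ⟨3 | 1⟩
  • {4,10,11}:  v_{4} + v_{10} + v_{11} = 2·v_{2}  ⇒ sig = ⟨3 | 2⟩
  • {0,1,10,11}:  v_{0} + v_{1} + v_{10} + v_{11} = v_{2}  ⇒ sig = ⟨4 | 1⟩

Hence PRS(X_Σ) =
    |P|=2: 15 collections, coeffs (), (1), (1), (1), (1), (1,1), (1,1), (1,1,1), (1,1,1), (1,1,1), (1,1,1), (1,1,1,1), (1,1,2), (1,2), (1,2,2)
    |P|=3: 5 collections, coeffs (), (), (1), (1), (2)
    |P|=4: 1 collection, coeffs (1)


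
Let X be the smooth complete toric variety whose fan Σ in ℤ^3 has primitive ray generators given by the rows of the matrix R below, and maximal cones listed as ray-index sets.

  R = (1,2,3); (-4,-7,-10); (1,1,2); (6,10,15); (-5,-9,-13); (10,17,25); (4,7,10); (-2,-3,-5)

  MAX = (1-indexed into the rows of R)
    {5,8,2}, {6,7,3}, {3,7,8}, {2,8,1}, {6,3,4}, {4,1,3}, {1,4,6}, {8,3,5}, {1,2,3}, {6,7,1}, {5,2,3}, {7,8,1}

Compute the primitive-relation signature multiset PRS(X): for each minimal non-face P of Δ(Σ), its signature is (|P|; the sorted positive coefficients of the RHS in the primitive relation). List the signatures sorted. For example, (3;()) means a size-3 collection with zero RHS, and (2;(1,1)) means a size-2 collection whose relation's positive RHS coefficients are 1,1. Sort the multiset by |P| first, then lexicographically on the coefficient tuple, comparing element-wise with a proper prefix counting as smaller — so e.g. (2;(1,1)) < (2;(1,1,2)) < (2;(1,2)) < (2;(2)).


Primitive collections (14):

  P = {2,7}:  v_{2} + v_{7} = 0  ⇒ sig = (2;())
  P = {1,5}:  v_{1} + v_{5} = v_{2}  ⇒ sig = (2;(1))
  P = {2,6}:  v_{2} + v_{6} = v_{4}  ⇒ sig = (2;(1))
  P = {4,5}:  v_{4} + v_{5} = v_{3}  ⇒ sig = (2;(1))
  P = {4,7}:  v_{4} + v_{7} = v_{6}  ⇒ sig = (2;(1))
  P = {4,8}:  v_{4} + v_{8} = v_{7}  ⇒ sig = (2;(1))
  P = {2,4}:  v_{2} + v_{4} = v_{1} + v_{3}  ⇒ sig = (2;(1,1))
  P = {5,6}:  v_{5} + v_{6} = v_{3} + v_{7}  ⇒ sig = (2;(1,1))
  P = {5,7}:  v_{5} + v_{7} = v_{3} + v_{8}  ⇒ sig = (2;(1,1))
  P = {6,8}:  v_{6} + v_{8} = 2·v_{7}  ⇒ sig = (2;(2))
  P = {1,3,8}:  v_{1} + v_{3} + v_{8} = 0  ⇒ sig = (3;())
  P = {1,3,7}:  v_{1} + v_{3} + v_{7} = v_{4}  ⇒ sig = (3;(1))
  P = {2,3,8}:  v_{2} + v_{3} + v_{8} = v_{5}  ⇒ sig = (3;(1))
  P = {1,3,6}:  v_{1} + v_{3} + v_{6} = 2·v_{4}  ⇒ sig = (3;(2))

so the primitive-relation signature multiset is
{ (2;()),  (2;(1)) ×5,  (2;(1,1)) ×3,  (2;(2)),  (3;()),  (3;(1)) ×2,  (3;(2)) }


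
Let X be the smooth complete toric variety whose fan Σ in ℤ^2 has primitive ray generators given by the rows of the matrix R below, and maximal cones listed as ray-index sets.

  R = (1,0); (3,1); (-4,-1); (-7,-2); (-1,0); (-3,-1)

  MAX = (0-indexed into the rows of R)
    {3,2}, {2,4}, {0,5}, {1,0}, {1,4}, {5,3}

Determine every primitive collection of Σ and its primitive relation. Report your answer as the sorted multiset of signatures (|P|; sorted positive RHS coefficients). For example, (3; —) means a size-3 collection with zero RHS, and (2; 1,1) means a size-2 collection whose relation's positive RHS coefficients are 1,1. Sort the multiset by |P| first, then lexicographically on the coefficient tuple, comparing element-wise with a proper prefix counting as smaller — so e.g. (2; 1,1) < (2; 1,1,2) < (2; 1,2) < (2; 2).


9 minimal non-faces of Δ(Σ) (on 6 rays):

  P = {0,4}:  v_{0} + v_{4} = 0  →  sig = (2; —)
  P = {1,5}:  v_{1} + v_{5} = 0  →  sig = (2; —)
  P = {0,2}:  v_{0} + v_{2} = v_{5}  →  sig = (2; 1)
  P = {1,2}:  v_{1} + v_{2} = v_{4}  →  sig = (2; 1)
  P = {1,3}:  v_{1} + v_{3} = v_{2}  →  sig = (2; 1)
  P = {2,5}:  v_{2} + v_{5} = v_{3}  →  sig = (2; 1)
  P = {4,5}:  v_{4} + v_{5} = v_{2}  →  sig = (2; 1)
  P = {0,3}:  v_{0} + v_{3} = 2·v_{5}  →  sig = (2; 2)
  P = {3,4}:  v_{3} + v_{4} = 2·v_{2}  →  sig = (2; 2)

so the primitive-relation signature multiset is
[(2; —), (2; —), (2; 1), (2; 1), (2; 1), (2; 1), (2; 1), (2; 2), (2; 2)]


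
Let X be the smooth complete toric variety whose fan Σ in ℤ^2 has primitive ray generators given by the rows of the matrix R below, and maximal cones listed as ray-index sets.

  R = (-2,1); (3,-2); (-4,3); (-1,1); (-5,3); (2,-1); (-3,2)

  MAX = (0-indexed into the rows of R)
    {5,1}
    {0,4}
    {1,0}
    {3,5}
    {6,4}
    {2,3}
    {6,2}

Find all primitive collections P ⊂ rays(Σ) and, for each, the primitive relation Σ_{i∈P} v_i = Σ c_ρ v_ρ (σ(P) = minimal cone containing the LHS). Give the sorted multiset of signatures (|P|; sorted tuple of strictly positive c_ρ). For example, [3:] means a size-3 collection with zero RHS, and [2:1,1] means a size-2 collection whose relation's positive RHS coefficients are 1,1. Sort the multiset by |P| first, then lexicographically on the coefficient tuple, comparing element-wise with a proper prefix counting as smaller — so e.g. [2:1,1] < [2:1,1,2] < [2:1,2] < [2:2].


Δ(Σ) — 7 vertices, 14 min non-faces:

  {0,5}:  v_{0} + v_{5} = 0  ⇒ sig = [2:]
  {1,6}:  v_{1} + v_{6} = 0  ⇒ sig = [2:]
  {0,3}:  v_{0} + v_{3} = v_{6}  ⇒ sig = [2:1]
  {0,6}:  v_{0} + v_{6} = v_{4}  ⇒ sig = [2:1]
  {1,2}:  v_{1} + v_{2} = v_{3}  ⇒ sig = [2:1]
  {1,3}:  v_{1} + v_{3} = v_{5}  ⇒ sig = [2:1]
  {1,4}:  v_{1} + v_{4} = v_{0}  ⇒ sig = [2:1]
  {3,6}:  v_{3} + v_{6} = v_{2}  ⇒ sig = [2:1]
  {4,5}:  v_{4} + v_{5} = v_{6}  ⇒ sig = [2:1]
  {5,6}:  v_{5} + v_{6} = v_{3}  ⇒ sig = [2:1]
  {0,2}:  v_{0} + v_{2} = 2·v_{6}  ⇒ sig = [2:2]
  {2,5}:  v_{2} + v_{5} = 2·v_{3}  ⇒ sig = [2:2]
  {3,4}:  v_{3} + v_{4} = 2·v_{6}  ⇒ sig = [2:2]
  {2,4}:  v_{2} + v_{4} = 3·v_{6}  ⇒ sig = [2:3]

Sorted signature multiset PRS(X):
{ [2:] ×2,  [2:1] ×8,  [2:2] ×3,  [2:3] }


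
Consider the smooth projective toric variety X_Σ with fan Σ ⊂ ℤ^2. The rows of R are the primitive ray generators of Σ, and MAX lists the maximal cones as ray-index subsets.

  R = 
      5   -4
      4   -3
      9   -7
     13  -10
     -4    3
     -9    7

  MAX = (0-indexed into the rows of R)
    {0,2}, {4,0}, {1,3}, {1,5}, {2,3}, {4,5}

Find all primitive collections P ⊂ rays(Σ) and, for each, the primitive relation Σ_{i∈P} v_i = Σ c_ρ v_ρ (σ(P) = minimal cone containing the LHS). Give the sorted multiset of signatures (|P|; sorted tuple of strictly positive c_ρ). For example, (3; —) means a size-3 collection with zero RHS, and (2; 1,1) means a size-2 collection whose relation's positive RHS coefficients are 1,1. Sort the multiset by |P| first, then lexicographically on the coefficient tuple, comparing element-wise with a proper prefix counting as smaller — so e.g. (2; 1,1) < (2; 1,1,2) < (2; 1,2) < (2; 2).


|primitive collections| = 9. Relations:

  P = {1,4}:  v_{1} + v_{4} = 0 — sig = (2; —)
  P = {2,5}:  v_{2} + v_{5} = 0 — sig = (2; —)
  P = {0,1}:  v_{0} + v_{1} = v_{2} — sig = (2; 1)
  P = {0,5}:  v_{0} + v_{5} = v_{4} — sig = (2; 1)
  P = {1,2}:  v_{1} + v_{2} = v_{3} — sig = (2; 1)
  P = {2,4}:  v_{2} + v_{4} = v_{0} — sig = (2; 1)
  P = {3,4}:  v_{3} + v_{4} = v_{2} — sig = (2; 1)
  P = {3,5}:  v_{3} + v_{5} = v_{1} — sig = (2; 1)
  P = {0,3}:  v_{0} + v_{3} = 2·v_{2} — sig = (2; 2)

Hence PRS(X_Σ) =
{ (2; —) ×2,  (2; 1) ×6,  (2; 2) }


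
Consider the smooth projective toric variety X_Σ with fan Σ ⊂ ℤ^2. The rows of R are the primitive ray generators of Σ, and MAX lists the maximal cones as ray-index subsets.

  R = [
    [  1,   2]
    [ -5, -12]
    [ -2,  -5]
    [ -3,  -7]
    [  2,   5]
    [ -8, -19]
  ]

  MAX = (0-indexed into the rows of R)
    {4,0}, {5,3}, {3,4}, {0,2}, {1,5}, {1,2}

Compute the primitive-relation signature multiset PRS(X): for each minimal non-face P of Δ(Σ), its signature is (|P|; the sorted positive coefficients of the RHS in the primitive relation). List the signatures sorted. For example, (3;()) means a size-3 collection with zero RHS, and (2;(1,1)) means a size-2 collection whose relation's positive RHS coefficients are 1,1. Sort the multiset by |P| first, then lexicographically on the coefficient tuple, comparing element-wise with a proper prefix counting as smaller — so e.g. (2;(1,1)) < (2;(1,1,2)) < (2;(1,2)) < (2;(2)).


Σ has 9 primitive collections:

  P={2,4}:  v_{2} + v_{4} = 0  so sig = (2;())
  P={0,3}:  v_{0} + v_{3} = v_{2}  so sig = (2;(1))
  P={1,3}:  v_{1} + v_{3} = v_{5}  so sig = (2;(1))
  P={1,4}:  v_{1} + v_{4} = v_{3}  so sig = (2;(1))
  P={2,3}:  v_{2} + v_{3} = v_{1}  so sig = (2;(1))
  P={0,5}:  v_{0} + v_{5} = v_{1} + v_{2}  so sig = (2;(1,1))
  P={0,1}:  v_{0} + v_{1} = 2·v_{2}  so sig = (2;(2))
  P={2,5}:  v_{2} + v_{5} = 2·v_{1}  so sig = (2;(2))
  P={4,5}:  v_{4} + v_{5} = 2·v_{3}  so sig = (2;(2))

so the primitive-relation signature multiset is
[(2;()), (2;(1)), (2;(1)), (2;(1)), (2;(1)), (2;(1,1)), (2;(2)), (2;(2)), (2;(2))]


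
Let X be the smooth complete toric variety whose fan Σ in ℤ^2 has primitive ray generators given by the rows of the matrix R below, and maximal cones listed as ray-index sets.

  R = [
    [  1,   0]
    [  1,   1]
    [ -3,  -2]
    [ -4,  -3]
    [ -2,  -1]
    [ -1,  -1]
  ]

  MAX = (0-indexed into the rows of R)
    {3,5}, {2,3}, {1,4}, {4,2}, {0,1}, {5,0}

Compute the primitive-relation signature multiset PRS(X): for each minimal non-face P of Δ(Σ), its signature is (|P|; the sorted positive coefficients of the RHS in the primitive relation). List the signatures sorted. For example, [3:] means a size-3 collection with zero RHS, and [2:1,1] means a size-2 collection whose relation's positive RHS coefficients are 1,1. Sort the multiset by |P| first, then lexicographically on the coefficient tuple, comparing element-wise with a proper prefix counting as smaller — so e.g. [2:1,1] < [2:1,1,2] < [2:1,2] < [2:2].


9 collections generate NE(X_Σ); each relation:

  P = {1,5}:  v_{1} + v_{5} = 0  ⟹  sig = [2:]
  P = {0,4}:  v_{0} + v_{4} = v_{5}  ⟹  sig = [2:1]
  P = {1,2}:  v_{1} + v_{2} = v_{4}  ⟹  sig = [2:1]
  P = {1,3}:  v_{1} + v_{3} = v_{2}  ⟹  sig = [2:1]
  P = {2,5}:  v_{2} + v_{5} = v_{3}  ⟹  sig = [2:1]
  P = {4,5}:  v_{4} + v_{5} = v_{2}  ⟹  sig = [2:1]
  P = {0,2}:  v_{0} + v_{2} = 2·v_{5}  ⟹  sig = [2:2]
  P = {3,4}:  v_{3} + v_{4} = 2·v_{2}  ⟹  sig = [2:2]
  P = {0,3}:  v_{0} + v_{3} = 3·v_{5}  ⟹  sig = [2:3]

Signatures (|P|; sorted positive RHS coefficients), sorted:
    |P|=2: 9 collections, coeffs (), (1), (1), (1), (1), (1), (2), (2), (3)
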